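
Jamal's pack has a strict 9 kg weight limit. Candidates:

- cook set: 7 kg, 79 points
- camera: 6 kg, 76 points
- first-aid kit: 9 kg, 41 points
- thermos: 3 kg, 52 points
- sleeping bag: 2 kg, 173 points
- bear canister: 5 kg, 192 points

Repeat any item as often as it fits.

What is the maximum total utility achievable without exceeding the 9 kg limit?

692

Taking 4×sleeping bag: 8 kg used, 692 in utility.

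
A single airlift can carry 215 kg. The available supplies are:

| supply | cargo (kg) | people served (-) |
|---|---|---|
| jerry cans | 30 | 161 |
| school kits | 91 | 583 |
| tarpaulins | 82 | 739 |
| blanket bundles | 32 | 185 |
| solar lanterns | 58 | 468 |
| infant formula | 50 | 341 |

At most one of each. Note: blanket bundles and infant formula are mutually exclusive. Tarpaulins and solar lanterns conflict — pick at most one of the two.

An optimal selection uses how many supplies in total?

3

The maximum people served within 215 kg is 1507.
For example school kits + tarpaulins + blanket bundles achieves it, using 205 kg.
All optima have 3 supplies.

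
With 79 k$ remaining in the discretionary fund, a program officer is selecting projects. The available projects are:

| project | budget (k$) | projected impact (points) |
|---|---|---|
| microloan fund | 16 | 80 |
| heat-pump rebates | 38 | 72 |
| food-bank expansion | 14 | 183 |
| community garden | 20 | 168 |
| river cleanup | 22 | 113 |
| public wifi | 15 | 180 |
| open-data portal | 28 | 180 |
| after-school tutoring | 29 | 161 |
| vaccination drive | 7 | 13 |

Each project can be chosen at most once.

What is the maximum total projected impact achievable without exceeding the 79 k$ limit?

Ranking by ratio (projected impact/k$): food-bank expansion 13.07, public wifi 12.00, community garden 8.40, open-data portal 6.43.
Best packing: food-bank expansion + community garden + public wifi + open-data portal — 77 k$, 711 total.

711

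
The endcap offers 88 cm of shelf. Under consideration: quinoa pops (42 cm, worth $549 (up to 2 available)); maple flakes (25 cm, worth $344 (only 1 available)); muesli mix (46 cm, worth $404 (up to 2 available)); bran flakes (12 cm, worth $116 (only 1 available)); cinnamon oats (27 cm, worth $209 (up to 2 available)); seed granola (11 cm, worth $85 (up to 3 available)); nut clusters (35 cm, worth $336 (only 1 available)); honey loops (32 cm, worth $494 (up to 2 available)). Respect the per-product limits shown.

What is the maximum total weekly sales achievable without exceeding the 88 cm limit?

1189

The ratio ordering already packs tightly: bran flakes + seed granola + 2×honey loops, 87 cm, 1189.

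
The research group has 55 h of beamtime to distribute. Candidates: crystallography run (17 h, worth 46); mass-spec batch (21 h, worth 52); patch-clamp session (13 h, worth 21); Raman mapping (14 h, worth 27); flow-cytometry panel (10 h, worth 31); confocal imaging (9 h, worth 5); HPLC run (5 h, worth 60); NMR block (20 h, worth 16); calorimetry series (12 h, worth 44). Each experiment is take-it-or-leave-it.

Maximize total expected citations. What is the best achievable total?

202

The ratio heuristic lands on crystallography run + flow-cytometry panel + confocal imaging + HPLC run + calorimetry series (186) but leaves 2 h idle.
Replace flow-cytometry panel and confocal imaging with mass-spec batch: the trade gains 16 net, giving 202 at 55 h.
That's the maximum — no swap from here does better than 202.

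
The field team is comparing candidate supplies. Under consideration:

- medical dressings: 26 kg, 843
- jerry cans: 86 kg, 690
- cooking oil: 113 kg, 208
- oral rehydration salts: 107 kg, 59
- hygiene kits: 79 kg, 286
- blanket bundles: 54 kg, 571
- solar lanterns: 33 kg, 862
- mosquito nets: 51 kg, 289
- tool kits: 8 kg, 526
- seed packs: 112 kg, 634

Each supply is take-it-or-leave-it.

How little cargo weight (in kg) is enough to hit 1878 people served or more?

67

Need the lightest bundle worth ≥ 1878.
medical dressings + solar lanterns + tool kits: 2231 people served at 67 kg.
Any bundle with less than 67 kg falls short of 1878.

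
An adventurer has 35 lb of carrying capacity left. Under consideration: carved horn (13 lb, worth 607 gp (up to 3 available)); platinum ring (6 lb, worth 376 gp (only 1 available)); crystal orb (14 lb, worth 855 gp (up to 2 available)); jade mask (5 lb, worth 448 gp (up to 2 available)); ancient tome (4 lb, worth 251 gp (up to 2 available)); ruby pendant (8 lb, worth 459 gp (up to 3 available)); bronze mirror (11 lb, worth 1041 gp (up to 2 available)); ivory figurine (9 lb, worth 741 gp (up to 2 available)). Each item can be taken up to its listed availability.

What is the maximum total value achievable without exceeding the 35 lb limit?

3074

Density check — bronze mirror 94.64, jade mask 89.60, ivory figurine 82.33, ancient tome 62.75 are the best per lb.
The ratio heuristic lands on 2×jade mask + 2×bronze mirror (2978) but leaves 3 lb idle.
The 10 lb tied up in 2×jade mask is better spent on ancient tome + ivory figurine — total rises to 3074 (35 lb).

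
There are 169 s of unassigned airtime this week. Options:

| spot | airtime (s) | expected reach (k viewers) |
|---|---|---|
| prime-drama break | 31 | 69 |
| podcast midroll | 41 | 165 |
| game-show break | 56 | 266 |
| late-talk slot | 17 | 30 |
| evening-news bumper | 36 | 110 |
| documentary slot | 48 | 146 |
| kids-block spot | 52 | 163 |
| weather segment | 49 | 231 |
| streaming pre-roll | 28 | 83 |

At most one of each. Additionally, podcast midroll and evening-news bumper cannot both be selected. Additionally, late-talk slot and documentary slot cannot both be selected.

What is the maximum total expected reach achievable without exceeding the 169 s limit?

Taking podcast midroll + game-show break + late-talk slot + weather segment: 163 s used, 692 in expected reach.
That's the maximum — no feasible swap from here does better than 692.

692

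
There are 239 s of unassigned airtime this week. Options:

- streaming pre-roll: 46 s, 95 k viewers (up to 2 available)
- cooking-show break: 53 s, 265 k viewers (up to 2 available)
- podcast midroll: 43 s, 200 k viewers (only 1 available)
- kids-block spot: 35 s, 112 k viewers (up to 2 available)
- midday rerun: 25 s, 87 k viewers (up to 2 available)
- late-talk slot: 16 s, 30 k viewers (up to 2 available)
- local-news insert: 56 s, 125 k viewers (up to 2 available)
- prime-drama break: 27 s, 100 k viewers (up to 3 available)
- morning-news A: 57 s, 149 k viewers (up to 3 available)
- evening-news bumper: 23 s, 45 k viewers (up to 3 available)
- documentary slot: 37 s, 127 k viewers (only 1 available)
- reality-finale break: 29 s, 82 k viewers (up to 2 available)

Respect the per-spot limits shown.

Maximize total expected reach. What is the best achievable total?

1044

By expected reach per s: cooking-show break 5.00, podcast midroll 4.65, prime-drama break 3.70 lead.
Filling by ratio: 2×cooking-show break + podcast midroll + 3×prime-drama break for 1030, with 9 s left unused.
Dropping 2×prime-drama break frees 54 s; slotting in midday rerun + documentary slot (62 s) lifts the total to 1044 at 238 s.
The spare 1 s is too small for any remaining spot, and no exchange beats 1044.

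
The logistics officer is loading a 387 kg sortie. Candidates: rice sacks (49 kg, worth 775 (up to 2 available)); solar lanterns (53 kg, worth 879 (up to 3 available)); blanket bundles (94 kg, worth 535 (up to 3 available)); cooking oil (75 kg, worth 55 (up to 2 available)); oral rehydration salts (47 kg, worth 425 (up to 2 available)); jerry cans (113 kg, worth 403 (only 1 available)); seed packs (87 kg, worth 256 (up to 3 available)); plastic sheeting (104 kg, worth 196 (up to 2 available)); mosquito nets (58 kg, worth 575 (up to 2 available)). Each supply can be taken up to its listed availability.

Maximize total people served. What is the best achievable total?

5337

The ratio ordering already packs tightly: 2×rice sacks + 3×solar lanterns + 2×mosquito nets, 373 kg, 5337.
Every other selection either busts 387 kg or exceeds an availability limit or fails to beat 5337.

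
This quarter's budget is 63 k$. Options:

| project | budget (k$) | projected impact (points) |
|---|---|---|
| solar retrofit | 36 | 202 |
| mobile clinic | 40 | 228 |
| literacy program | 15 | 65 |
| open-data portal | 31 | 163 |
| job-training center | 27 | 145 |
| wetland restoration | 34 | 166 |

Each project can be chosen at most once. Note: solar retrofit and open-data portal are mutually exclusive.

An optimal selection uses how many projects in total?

Best achievable projected impact is 347.
solar retrofit + job-training center hits 347 at 63 k$.
Any selection reaching 347 contains exactly 2 projects.

2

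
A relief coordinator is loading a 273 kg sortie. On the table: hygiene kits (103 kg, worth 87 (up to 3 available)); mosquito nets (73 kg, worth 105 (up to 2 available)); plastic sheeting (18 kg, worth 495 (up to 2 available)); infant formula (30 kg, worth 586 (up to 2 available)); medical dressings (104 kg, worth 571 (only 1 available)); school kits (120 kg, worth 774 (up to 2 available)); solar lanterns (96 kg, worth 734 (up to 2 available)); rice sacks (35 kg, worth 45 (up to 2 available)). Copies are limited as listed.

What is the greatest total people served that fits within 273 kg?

Density check — plastic sheeting 27.50, infant formula 19.53, solar lanterns 7.65 are the best per kg.
Filling by ratio: mosquito nets + 2×plastic sheeting + 2×infant formula + solar lanterns for 3001, with 8 kg left unused.
Replace mosquito nets and plastic sheeting with solar lanterns: the trade gains 134 net, giving 3135 at 270 kg.

3135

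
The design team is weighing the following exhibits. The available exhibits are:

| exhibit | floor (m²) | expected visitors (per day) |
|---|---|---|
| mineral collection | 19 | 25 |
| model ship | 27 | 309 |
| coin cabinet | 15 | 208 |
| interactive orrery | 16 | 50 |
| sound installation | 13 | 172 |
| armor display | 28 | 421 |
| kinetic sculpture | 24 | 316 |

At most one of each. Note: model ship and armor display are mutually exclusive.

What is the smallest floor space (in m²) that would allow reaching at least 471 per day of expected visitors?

37

Look for the lowest-floor combination reaching 471.
Taking sound installation + kinetic sculpture gives 488 (≥ 471) for 37 m².
Below 37 m² the best achievable stays under 471.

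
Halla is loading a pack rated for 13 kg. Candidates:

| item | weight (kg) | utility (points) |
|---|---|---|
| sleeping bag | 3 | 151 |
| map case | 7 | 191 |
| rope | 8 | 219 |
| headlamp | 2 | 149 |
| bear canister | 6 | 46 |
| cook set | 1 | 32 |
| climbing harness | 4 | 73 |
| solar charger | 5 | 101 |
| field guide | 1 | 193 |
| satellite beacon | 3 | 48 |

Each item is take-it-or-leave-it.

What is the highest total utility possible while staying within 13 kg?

The ratio heuristic lands on sleeping bag + headlamp + cook set + solar charger + field guide (626) but leaves 1 kg idle.
Dropping cook set and solar charger frees 6 kg; slotting in map case (7 kg) lifts the total to 684 at 13 kg.

684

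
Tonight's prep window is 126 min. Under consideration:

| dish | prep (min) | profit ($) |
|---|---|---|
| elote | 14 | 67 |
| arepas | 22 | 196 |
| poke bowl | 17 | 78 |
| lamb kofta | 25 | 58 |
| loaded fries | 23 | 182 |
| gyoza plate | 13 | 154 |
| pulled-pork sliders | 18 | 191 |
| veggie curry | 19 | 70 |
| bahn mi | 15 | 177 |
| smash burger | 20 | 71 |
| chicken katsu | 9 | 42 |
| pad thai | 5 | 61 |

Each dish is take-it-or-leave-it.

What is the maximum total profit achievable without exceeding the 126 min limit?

1081

Greedy by ratio would take elote + arepas + loaded fries + gyoza plate + pulled-pork sliders + bahn mi + chicken katsu + pad thai: 119 min used, total 1070.
Replace elote with poke bowl: the trade gains 11 net, giving 1081 at 122 min.
The spare 4 min is too small for any remaining dish, and no exchange beats 1081.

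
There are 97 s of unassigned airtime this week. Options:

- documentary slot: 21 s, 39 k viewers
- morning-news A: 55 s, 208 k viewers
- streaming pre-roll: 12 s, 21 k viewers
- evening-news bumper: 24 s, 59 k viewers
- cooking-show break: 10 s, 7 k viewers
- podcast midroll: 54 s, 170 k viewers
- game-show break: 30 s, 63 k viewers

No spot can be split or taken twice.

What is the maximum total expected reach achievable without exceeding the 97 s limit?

292

Filling by ratio: morning-news A + streaming pre-roll + evening-news bumper for 288, with 6 s left unused.
Dropping evening-news bumper frees 24 s; slotting in game-show break (30 s) lifts the total to 292 at 97 s.
Runner-up morning-news A + streaming pre-roll + evening-news bumper tops out at 288.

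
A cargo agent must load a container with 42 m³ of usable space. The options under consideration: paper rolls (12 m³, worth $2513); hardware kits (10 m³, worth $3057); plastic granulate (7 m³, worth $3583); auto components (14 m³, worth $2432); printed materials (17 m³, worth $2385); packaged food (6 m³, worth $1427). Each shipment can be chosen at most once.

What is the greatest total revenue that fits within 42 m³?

Best packing: paper rolls + hardware kits + plastic granulate + packaged food — 35 m³, 10580 total.
The closest alternative, hardware kits + plastic granulate + auto components + packaged food, reaches only 10499.

10580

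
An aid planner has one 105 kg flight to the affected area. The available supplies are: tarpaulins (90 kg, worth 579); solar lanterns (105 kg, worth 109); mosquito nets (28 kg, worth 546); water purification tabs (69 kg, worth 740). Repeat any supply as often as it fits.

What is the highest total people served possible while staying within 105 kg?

1638

Best packing: 3×mosquito nets — 84 kg, 1638 total.
No other feasible combination exceeds 1638.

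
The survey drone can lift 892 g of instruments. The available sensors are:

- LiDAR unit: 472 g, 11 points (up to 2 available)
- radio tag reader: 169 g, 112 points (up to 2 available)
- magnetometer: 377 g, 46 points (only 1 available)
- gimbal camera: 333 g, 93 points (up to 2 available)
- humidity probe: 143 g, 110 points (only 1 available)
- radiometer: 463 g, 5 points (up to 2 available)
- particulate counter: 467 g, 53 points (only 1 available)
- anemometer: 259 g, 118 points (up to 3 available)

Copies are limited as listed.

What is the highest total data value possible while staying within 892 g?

460

Greedy by ratio would take 2×radio tag reader + humidity probe + anemometer: 740 g used, total 452.
Dropping humidity probe frees 143 g; slotting in anemometer (259 g) lifts the total to 460 at 856 g.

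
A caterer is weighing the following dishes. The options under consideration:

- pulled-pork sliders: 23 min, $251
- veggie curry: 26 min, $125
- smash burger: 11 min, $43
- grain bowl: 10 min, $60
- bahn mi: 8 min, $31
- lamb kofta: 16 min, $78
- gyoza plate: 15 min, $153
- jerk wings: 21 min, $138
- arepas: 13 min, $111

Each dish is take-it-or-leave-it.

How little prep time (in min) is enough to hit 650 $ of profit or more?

Minimise min subject to total profit ≥ 650.
pulled-pork sliders + gyoza plate + jerk wings + arepas: 653 profit at 72 min.
Below 72 min the best achievable stays under 650.

72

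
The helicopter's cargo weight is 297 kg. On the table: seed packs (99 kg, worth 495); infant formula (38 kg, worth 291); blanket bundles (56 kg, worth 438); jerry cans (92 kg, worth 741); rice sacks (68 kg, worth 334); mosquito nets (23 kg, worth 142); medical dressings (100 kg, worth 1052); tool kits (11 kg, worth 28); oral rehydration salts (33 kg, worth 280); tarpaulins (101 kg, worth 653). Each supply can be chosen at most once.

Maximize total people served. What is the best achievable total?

Density check — medical dressings 10.52, oral rehydration salts 8.48, jerry cans 8.05 are the best per kg.
Filling by ratio: blanket bundles + jerry cans + medical dressings + tool kits + oral rehydration salts for 2539, with 5 kg left unused.
Dropping oral rehydration salts frees 33 kg; slotting in infant formula (38 kg) lifts the total to 2550 at 297 kg.
Next best is blanket bundles + jerry cans + medical dressings + tool kits + oral rehydration salts at 2539 (292 kg) — short by 11.

2550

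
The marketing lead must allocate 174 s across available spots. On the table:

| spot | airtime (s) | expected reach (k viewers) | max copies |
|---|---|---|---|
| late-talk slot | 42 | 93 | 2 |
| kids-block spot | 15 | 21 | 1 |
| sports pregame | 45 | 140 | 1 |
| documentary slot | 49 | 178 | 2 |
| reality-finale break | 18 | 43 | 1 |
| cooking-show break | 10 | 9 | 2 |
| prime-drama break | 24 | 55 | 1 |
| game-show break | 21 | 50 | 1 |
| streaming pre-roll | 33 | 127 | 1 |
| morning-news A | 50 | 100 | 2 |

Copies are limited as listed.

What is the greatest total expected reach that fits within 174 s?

581

Density check — streaming pre-roll 3.85, documentary slot 3.63, sports pregame 3.11 are the best per s.
Taking the top-ratio spots first gives 2×documentary slot + reality-finale break + game-show break + streaming pre-roll for 576 (170 s).
Dropping game-show break frees 21 s; slotting in prime-drama break (24 s) lifts the total to 581 at 173 s.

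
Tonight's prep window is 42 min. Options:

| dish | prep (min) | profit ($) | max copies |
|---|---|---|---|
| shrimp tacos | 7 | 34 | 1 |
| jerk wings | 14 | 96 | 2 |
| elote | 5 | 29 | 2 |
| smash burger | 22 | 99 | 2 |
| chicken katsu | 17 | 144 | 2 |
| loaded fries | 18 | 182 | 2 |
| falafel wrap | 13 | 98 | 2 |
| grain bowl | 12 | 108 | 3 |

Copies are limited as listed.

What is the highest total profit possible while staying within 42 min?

398

Filling by ratio: elote + 2×loaded fries for 393, with 1 min left unused.
Replace elote and loaded fries with 2×grain bowl: the trade gains 5 net, giving 398 at 42 min.
That's the maximum — no swap from here does better than 398.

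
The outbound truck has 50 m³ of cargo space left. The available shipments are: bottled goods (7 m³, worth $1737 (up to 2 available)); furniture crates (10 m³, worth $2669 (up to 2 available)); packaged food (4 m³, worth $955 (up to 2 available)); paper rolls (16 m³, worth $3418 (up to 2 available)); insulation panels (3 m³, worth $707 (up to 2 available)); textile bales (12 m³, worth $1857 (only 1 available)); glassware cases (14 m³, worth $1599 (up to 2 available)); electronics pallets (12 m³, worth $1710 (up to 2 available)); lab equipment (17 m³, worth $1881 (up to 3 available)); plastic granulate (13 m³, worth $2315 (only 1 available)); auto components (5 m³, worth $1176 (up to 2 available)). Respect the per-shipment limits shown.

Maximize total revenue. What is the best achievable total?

12605

A density-first pass picks 2×bottled goods + 2×furniture crates + 2×packaged food + 2×insulation panels — 12136 at 48 m³.
Dropping insulation panels frees 3 m³; slotting in auto components (5 m³) lifts the total to 12605 at 50 m³.
No other feasible combination exceeds 12605.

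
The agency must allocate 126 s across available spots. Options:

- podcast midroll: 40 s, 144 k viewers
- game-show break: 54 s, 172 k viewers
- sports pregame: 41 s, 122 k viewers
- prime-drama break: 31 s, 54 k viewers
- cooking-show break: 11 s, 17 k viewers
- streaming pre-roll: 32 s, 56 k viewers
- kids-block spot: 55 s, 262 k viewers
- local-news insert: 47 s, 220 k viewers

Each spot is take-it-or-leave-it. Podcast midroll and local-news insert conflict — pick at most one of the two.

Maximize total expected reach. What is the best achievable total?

Best packing: cooking-show break + kids-block spot + local-news insert — 113 s, 499 total.
That's the maximum — no feasible swap from here does better than 499.

499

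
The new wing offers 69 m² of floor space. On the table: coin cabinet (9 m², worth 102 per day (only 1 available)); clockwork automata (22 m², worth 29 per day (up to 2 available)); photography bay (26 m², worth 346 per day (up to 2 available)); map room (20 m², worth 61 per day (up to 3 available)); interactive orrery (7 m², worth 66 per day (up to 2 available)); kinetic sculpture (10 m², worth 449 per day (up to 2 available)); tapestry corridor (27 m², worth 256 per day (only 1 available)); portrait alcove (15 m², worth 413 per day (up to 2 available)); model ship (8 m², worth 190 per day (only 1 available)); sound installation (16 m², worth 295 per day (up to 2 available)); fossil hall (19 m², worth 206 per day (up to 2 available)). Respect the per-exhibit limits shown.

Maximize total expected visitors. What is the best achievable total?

2019

Ranking by ratio (expected visitors/m²): kinetic sculpture 44.90, portrait alcove 27.53, model ship 23.75, sound installation 18.44.
The ratio heuristic lands on coin cabinet + 2×kinetic sculpture + 2×portrait alcove + model ship (2016) but leaves 2 m² idle.
Replace coin cabinet and model ship with sound installation: the trade gains 3 net, giving 2019 at 66 m².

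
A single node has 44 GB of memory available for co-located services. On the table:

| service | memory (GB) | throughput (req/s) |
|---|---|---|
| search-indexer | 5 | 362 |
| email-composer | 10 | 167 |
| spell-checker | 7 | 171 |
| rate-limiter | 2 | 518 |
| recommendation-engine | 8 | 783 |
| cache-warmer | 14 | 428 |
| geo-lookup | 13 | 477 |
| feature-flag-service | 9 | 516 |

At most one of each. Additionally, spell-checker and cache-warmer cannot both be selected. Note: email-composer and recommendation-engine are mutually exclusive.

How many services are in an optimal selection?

Optimal total is 2827.
search-indexer + spell-checker + rate-limiter + recommendation-engine + geo-lookup + feature-flag-service hits 2827 at 44 GB.
Any selection reaching 2827 contains exactly 6 services.

6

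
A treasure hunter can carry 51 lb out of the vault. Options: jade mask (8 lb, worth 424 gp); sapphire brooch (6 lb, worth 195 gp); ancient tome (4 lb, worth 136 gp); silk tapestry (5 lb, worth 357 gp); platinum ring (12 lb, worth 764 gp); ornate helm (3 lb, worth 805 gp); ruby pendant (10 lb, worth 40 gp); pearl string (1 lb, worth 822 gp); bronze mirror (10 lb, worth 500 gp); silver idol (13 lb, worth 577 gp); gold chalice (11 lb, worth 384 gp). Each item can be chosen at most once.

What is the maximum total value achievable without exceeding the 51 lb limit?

By value per lb: pearl string 822.00, ornate helm 268.33, silk tapestry 71.40 lead.
The ratio ordering already packs tightly: jade mask + silk tapestry + platinum ring + ornate helm + pearl string + bronze mirror + gold chalice, 50 lb, 4056.
Every other selection either busts 51 lb or fails to beat 4056.

4056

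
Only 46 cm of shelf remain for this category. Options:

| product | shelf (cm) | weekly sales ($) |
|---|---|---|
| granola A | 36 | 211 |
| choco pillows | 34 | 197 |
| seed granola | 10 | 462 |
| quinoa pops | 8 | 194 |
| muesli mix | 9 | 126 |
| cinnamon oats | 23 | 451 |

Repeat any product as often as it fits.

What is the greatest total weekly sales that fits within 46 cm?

1848

4×seed granola uses 40 of the 46 cm and totals 1848.
Every other selection either busts 46 cm or fails to beat 1848.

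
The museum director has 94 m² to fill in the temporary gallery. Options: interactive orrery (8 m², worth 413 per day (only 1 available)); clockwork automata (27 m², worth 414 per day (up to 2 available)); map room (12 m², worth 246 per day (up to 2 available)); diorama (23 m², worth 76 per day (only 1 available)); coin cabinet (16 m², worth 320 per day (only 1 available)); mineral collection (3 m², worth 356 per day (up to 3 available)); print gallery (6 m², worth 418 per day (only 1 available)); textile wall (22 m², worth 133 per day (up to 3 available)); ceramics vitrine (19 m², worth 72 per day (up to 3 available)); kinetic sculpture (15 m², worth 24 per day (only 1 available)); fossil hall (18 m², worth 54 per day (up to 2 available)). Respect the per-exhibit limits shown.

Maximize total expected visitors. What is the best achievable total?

3125

Best packing: interactive orrery + clockwork automata + 2×map room + coin cabinet + 3×mineral collection + print gallery — 90 m², 3125 total.
The spare 4 m² is too small for any remaining exhibit, and no exchange beats 3125.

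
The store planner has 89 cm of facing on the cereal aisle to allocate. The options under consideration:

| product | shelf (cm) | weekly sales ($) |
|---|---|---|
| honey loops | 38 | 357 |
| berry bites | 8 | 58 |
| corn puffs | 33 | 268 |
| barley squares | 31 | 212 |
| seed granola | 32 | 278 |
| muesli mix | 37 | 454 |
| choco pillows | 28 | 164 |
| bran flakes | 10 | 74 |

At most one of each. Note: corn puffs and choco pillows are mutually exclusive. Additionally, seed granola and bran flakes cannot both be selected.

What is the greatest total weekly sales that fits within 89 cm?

885

Best packing: honey loops + muesli mix + bran flakes — 85 cm, 885 total.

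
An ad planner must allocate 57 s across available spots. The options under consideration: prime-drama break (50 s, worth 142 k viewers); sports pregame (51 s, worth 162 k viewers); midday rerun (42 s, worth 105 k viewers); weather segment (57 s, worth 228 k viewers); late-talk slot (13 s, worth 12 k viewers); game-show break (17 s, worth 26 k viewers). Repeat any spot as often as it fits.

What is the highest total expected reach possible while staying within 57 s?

228

Taking weather segment: 57 s used, 228 in expected reach.
Every other selection either busts 57 s or fails to beat 228.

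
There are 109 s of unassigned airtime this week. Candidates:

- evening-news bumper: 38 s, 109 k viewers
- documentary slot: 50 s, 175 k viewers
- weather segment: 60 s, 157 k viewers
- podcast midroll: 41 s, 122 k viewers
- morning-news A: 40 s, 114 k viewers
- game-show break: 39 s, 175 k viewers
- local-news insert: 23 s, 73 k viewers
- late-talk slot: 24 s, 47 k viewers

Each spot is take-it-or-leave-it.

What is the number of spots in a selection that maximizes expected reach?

Optimal total is 370.
For example podcast midroll + game-show break + local-news insert achieves it, using 103 s.
Any selection reaching 370 contains exactly 3 spots.

3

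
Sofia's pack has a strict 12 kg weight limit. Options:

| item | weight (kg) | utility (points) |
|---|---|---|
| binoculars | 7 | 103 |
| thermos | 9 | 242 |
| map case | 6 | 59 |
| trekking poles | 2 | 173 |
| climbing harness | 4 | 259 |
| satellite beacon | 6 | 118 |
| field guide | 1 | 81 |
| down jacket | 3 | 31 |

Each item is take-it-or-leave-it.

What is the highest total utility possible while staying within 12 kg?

Greedy by ratio would take trekking poles + climbing harness + field guide + down jacket: 10 kg used, total 544.
Dropping field guide and down jacket frees 4 kg; slotting in satellite beacon (6 kg) lifts the total to 550 at 12 kg.

550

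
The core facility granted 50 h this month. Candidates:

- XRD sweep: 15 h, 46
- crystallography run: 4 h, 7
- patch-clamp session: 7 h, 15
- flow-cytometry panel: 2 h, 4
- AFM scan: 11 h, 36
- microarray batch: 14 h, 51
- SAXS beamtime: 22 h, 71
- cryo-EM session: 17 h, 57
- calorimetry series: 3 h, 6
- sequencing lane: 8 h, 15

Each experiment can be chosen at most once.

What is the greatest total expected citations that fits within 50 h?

Density check — microarray batch 3.64, cryo-EM session 3.35, AFM scan 3.27 are the best per h.
Greedy by ratio would take patch-clamp session + AFM scan + microarray batch + cryo-EM session: 49 h used, total 159.
Replace patch-clamp session and microarray batch with SAXS beamtime: the trade gains 5 net, giving 164 at 50 h.
AFM scan + microarray batch + SAXS beamtime + calorimetry series (50 h) also reaches 164 — a tie, but nothing goes higher.

164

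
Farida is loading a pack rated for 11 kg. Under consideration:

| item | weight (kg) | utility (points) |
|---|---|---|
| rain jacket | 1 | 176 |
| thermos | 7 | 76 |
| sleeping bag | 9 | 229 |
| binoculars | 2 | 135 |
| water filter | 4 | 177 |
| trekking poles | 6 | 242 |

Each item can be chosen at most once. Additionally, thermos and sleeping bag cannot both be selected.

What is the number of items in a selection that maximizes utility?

The maximum utility within 11 kg is 595.
One optimal bundle: rain jacket + water filter + trekking poles (11 kg).
All optima have 3 items.

3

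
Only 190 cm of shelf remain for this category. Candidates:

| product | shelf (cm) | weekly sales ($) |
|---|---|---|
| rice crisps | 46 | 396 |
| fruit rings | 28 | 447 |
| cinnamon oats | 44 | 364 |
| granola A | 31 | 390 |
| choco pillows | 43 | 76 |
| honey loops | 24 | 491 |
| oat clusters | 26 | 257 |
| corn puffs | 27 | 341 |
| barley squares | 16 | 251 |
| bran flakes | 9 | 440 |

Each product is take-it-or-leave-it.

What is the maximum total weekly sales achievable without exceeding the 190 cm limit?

Taking the top-ratio products first gives fruit rings + granola A + honey loops + oat clusters + corn puffs + barley squares + bran flakes for 2617 (161 cm).
Replace oat clusters with rice crisps: the trade gains 139 net, giving 2756 at 181 cm.
The closest alternative, fruit rings + cinnamon oats + granola A + honey loops + oat clusters + corn puffs + bran flakes, reaches only 2730.

2756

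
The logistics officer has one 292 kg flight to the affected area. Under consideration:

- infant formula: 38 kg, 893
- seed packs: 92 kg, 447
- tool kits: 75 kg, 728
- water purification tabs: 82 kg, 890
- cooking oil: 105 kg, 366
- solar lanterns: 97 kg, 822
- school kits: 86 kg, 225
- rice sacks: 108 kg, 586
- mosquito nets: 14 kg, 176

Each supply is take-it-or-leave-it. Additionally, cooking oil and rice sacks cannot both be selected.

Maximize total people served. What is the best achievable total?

3333

By people served per kg: infant formula 23.50, mosquito nets 12.57, water purification tabs 10.85 lead.
The ratio heuristic lands on infant formula + tool kits + water purification tabs + mosquito nets (2687) but leaves 83 kg idle.
The 14 kg tied up in mosquito nets is better spent on solar lanterns — total rises to 3333 (292 kg).
Next best is infant formula + seed packs + tool kits + water purification tabs at 2958 (287 kg) — short by 375.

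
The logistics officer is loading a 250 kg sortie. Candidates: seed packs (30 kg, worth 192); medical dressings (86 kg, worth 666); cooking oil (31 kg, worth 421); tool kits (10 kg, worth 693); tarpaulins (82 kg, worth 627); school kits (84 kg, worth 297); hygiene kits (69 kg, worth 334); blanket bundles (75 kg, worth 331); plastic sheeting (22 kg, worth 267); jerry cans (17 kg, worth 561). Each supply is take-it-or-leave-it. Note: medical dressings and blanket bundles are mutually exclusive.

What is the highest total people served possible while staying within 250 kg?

Taking medical dressings + cooking oil + tool kits + tarpaulins + plastic sheeting + jerry cans: 248 kg used, 3235 in people served.
Runner-up seed packs + medical dressings + tool kits + tarpaulins + plastic sheeting + jerry cans tops out at 3006.

3235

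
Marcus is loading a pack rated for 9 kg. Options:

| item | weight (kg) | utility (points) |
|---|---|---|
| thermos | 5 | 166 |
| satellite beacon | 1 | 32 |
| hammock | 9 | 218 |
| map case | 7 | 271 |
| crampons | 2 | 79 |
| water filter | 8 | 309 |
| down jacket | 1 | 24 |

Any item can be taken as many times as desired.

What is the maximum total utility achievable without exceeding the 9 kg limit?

Taking the top-ratio items first gives satellite beacon + 4×crampons for 348 (9 kg).
Dropping satellite beacon and 3×crampons frees 7 kg; slotting in map case (7 kg) lifts the total to 350 at 9 kg.
Nothing else within 9 kg beats 350.

350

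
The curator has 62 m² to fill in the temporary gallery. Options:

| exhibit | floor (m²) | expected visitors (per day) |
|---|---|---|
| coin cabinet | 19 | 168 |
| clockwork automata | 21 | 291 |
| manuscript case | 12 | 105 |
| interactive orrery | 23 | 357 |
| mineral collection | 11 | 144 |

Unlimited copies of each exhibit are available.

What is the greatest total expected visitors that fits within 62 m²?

858

Density check — interactive orrery 15.52, clockwork automata 13.86, mineral collection 13.09, coin cabinet 8.84 are the best per m².
The ratio ordering already packs tightly: 2×interactive orrery + mineral collection, 57 m², 858.
Nothing else within 62 m² beats 858.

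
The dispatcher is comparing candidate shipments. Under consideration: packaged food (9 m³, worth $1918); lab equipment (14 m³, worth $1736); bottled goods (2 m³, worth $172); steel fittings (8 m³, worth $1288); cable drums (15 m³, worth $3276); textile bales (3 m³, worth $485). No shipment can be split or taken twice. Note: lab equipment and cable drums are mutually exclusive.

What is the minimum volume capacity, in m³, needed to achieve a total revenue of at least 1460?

9

Minimise m³ subject to total revenue ≥ 1460.
packaged food: 1918 revenue at 9 m³.
Any bundle with less than 9 m³ falls short of 1460.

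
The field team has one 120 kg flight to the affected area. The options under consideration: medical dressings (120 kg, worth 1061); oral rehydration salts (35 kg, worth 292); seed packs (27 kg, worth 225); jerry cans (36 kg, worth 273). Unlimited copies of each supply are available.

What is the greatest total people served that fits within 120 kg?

1061

The ratio ordering already packs tightly: medical dressings, 120 kg, 1061.
Every other selection either busts 120 kg or fails to beat 1061.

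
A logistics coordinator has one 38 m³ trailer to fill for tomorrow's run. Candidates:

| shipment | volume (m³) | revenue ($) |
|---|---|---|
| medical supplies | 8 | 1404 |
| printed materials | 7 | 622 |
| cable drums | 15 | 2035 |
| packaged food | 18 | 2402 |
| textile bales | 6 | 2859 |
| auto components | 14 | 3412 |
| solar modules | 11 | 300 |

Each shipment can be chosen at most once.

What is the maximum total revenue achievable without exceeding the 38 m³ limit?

Filling by ratio: medical supplies + printed materials + textile bales + auto components for 8297, with 3 m³ left unused.
Replace medical supplies and printed materials with packaged food: the trade gains 376 net, giving 8673 at 38 m³.
No other feasible combination exceeds 8673.

8673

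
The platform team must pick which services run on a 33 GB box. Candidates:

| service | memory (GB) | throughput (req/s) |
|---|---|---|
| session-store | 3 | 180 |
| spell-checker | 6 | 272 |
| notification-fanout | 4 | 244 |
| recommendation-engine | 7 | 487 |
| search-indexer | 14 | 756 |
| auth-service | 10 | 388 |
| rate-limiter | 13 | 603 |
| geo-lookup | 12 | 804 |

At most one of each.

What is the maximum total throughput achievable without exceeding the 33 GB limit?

2047

The ratio heuristic lands on session-store + spell-checker + notification-fanout + recommendation-engine + geo-lookup (1987) but leaves 1 GB idle.
Replace session-store and spell-checker and notification-fanout with search-indexer: the trade gains 60 net, giving 2047 at 33 GB.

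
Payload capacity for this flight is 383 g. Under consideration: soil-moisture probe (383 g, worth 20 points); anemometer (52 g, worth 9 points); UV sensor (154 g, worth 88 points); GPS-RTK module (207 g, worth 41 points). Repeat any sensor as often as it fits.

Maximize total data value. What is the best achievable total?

185

Ranking by ratio (data value/g): UV sensor 0.57, GPS-RTK module 0.20, anemometer 0.17, soil-moisture probe 0.05.
Anemometer + 2×UV sensor uses 360 of the 383 g and totals 185.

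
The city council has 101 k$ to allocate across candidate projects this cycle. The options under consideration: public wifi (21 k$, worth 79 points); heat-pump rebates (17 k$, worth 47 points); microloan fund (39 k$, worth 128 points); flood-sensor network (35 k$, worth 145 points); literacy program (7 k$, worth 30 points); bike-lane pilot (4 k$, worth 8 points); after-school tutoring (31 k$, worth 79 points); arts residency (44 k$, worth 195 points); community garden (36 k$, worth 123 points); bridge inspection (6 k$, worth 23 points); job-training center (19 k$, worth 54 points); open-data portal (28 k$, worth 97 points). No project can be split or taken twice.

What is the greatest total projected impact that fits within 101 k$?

Density check — arts residency 4.43, literacy program 4.29, flood-sensor network 4.14, bridge inspection 3.83 are the best per k$.
The ratio heuristic lands on flood-sensor network + literacy program + bike-lane pilot + arts residency + bridge inspection (401) but leaves 5 k$ idle.
Replace literacy program and bike-lane pilot and bridge inspection with public wifi: the trade gains 18 net, giving 419 at 100 k$.
Next best is flood-sensor network + literacy program + bike-lane pilot + arts residency + bridge inspection at 401 (96 k$) — short by 18.

419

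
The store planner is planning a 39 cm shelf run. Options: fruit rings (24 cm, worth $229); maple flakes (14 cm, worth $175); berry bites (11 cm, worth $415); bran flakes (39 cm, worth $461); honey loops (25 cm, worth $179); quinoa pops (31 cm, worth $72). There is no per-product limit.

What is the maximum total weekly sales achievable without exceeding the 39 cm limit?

Best packing: 3×berry bites — 33 cm, 1245 total.
Every other selection either busts 39 cm or fails to beat 1245.

1245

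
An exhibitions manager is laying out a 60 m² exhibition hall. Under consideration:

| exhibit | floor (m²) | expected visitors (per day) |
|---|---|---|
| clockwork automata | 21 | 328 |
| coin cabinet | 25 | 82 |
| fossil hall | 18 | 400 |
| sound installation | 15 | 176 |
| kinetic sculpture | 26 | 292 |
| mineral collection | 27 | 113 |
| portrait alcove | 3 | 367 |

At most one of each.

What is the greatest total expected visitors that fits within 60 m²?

1271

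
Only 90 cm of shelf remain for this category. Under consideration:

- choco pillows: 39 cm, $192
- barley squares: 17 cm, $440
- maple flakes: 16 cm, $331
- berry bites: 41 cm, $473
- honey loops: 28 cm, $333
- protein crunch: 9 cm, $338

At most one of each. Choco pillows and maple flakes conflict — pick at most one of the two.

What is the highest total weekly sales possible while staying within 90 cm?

1582

Ranking by ratio (weekly sales/cm): protein crunch 37.56, barley squares 25.88, maple flakes 20.69.
The ratio heuristic lands on barley squares + maple flakes + honey loops + protein crunch (1442) but leaves 20 cm idle.
Dropping honey loops frees 28 cm; slotting in berry bites (41 cm) lifts the total to 1582 at 83 cm.
Next best is barley squares + maple flakes + honey loops + protein crunch at 1442 (70 cm) — short by 140.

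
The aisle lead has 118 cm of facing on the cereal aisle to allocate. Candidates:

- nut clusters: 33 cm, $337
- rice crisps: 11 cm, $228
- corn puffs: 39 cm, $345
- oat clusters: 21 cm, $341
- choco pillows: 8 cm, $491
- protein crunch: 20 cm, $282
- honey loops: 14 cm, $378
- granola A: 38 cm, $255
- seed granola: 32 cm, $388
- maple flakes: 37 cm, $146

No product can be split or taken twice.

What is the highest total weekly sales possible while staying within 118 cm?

2108

By weekly sales per cm: choco pillows 61.38, honey loops 27.00, rice crisps 20.73 lead.
Best packing: rice crisps + oat clusters + choco pillows + protein crunch + honey loops + seed granola — 106 cm, 2108 total.
Runner-up nut clusters + rice crisps + choco pillows + protein crunch + honey loops + seed granola tops out at 2104.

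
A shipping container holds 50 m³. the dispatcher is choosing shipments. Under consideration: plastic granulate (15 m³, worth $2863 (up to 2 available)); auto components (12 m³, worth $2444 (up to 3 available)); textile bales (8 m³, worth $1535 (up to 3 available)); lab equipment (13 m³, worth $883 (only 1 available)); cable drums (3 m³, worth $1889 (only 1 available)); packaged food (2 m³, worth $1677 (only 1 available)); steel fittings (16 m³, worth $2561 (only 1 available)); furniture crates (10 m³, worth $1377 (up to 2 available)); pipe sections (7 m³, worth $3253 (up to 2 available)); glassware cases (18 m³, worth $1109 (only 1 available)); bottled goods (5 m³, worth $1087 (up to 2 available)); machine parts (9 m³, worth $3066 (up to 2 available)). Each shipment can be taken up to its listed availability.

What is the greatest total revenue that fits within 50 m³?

18826

The ratio heuristic lands on cable drums + packaged food + 2×pipe sections + 2×bottled goods + 2×machine parts (18378) but leaves 3 m³ idle.
Replace bottled goods with textile bales: the trade gains 448 net, giving 18826 at 50 m³.
That's the maximum — no swap from here does better than 18826.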